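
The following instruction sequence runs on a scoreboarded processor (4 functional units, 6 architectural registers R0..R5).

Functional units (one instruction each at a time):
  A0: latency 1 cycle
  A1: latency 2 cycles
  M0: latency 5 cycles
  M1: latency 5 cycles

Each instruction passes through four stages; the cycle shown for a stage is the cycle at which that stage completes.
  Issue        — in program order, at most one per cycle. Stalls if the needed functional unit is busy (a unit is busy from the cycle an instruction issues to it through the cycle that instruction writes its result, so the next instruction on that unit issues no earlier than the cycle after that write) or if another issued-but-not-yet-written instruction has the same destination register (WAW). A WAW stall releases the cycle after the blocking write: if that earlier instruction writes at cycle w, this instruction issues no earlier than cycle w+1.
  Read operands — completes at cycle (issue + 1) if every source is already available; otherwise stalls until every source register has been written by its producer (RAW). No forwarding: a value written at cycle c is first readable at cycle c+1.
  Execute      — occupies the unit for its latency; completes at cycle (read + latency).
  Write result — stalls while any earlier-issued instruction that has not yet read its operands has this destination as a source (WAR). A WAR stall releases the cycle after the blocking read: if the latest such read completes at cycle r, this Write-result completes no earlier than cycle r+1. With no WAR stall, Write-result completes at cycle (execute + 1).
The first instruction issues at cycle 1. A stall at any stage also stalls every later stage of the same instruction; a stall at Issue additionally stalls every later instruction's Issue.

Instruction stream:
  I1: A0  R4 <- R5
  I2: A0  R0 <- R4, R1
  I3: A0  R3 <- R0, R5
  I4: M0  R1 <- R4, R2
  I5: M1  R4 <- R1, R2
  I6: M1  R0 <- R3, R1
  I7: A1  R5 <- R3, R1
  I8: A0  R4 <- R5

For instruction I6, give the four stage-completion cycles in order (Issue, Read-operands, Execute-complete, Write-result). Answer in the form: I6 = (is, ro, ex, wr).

I1: IS=1 RO=2 EX=3 WR=4
I2: IS=5 RO=6 EX=7 WR=8  [struct: A0 busy until I1 writes@4]
I3: IS=9 RO=10 EX=11 WR=12  [struct: A0 busy until I2 writes@8]
I4: IS=10 RO=11 EX=16 WR=17
I5: IS=11 RO=18 EX=23 WR=24  [RAW R1: wait I4 write@17]
I6: IS=25 RO=26 EX=31 WR=32  [struct: M1 busy until I5 writes@24]
I7: IS=26 RO=27 EX=29 WR=30
I8: IS=27 RO=31 EX=32 WR=33  [RAW R5: wait I7 write@30]

I6 = (25, 26, 31, 32)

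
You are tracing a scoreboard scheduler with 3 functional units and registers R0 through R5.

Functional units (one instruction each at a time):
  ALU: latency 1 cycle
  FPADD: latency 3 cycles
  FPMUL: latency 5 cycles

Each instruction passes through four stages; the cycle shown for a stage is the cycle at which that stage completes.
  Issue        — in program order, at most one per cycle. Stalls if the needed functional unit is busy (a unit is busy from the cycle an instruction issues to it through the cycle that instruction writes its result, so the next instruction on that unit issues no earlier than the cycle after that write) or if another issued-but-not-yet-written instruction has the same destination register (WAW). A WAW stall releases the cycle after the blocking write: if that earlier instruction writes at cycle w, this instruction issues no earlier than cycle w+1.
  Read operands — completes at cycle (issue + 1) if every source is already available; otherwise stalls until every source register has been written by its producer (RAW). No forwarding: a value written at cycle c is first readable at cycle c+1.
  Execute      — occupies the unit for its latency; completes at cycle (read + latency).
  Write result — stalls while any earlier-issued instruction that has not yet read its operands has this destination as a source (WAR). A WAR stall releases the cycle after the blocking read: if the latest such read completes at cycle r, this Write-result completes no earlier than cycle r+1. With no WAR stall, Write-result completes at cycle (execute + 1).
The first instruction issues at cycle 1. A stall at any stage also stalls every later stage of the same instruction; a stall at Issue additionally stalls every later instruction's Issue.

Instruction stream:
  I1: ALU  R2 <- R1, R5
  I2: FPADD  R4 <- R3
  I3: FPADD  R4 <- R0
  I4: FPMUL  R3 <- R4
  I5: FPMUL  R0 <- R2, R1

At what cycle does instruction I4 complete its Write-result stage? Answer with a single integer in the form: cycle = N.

cycle = 20

t=1  I1 dispatched to ALU
t=2  I1 operands ready; I2 dispatched to FPADD
t=3  I1 complete; I2 operands ready
t=4  R2←I1
t=6  I2 complete
t=7  R4←I2
t=8  I3 dispatched to FPADD
t=9  I3 operands ready; I4 dispatched to FPMUL
t=12  I3 complete
t=13  R4←I3
t=14  I4 operands ready
t=19  I4 complete
t=20  R3←I4
t=21  I5 dispatched to FPMUL
t=22  I5 operands ready
t=27  I5 complete
t=28  R0←I5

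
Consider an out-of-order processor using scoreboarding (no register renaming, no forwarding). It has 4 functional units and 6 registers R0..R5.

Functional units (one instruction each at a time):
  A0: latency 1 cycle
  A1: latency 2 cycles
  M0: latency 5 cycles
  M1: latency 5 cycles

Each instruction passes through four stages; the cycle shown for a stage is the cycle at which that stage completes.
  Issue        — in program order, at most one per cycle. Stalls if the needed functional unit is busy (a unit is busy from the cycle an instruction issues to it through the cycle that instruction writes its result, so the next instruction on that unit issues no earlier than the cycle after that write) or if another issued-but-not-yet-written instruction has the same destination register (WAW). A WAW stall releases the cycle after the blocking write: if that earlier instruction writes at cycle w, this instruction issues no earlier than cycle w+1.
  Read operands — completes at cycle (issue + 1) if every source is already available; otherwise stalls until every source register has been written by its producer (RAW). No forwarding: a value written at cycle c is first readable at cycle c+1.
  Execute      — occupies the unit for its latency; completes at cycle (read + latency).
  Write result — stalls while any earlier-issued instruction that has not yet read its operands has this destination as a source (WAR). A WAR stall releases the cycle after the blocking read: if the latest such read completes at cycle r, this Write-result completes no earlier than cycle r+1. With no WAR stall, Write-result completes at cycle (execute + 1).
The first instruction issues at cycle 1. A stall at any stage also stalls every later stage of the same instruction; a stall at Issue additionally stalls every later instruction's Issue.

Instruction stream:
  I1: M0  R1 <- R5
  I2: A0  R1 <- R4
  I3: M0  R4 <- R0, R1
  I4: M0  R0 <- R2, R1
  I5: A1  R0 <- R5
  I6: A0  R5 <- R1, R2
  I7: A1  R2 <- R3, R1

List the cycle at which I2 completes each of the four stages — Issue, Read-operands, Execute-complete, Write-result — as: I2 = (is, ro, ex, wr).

I2 = (9, 10, 11, 12)

[I1] 1/2/7/8
[I2] 9/10/11/12  (WAW R1: wait I1 write@8)
[I3] 10/13/18/19  (RAW R1: wait I2 write@12)
[I4] 20/21/26/27  (struct: M0 busy until I3 writes@19)
[I5] 28/29/31/32  (WAW R0: wait I4 write@27)
[I6] 29/30/31/32
[I7] 33/34/36/37  (struct: A1 busy until I5 writes@32)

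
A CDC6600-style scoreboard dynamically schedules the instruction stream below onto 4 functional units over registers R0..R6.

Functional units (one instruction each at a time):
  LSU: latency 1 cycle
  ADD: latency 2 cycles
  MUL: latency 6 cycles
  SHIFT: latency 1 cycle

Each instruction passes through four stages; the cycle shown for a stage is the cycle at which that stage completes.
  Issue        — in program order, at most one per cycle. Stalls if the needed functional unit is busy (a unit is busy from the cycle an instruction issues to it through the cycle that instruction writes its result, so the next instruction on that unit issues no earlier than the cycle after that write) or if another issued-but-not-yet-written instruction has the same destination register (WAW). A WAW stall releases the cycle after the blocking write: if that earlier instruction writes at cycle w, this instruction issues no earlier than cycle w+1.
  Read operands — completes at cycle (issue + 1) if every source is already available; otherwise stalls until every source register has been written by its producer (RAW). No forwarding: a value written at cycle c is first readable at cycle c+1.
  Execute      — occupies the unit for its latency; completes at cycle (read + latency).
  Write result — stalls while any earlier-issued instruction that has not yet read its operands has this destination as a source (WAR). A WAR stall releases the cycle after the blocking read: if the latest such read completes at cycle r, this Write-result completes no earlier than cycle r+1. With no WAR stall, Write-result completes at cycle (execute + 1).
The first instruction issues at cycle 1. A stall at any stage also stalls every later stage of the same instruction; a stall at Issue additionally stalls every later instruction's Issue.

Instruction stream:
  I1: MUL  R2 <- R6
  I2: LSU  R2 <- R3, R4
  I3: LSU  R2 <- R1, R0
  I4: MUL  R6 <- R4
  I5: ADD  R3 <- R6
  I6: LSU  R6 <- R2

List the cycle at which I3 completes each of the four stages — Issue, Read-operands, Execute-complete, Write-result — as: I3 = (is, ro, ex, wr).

I3 = (14, 15, 16, 17)

1) issue 1, read 2, done 8, write 9
2) issue 10, read 11, done 12, write 13  <WAW R2: wait I1 write@9>
3) issue 14, read 15, done 16, write 17  <struct: LSU busy until I2 writes@13>
4) issue 15, read 16, done 22, write 23
5) issue 16, read 24, done 26, write 27  <RAW R6: wait I4 write@23>
6) issue 24, read 25, done 26, write 27  <WAW R6: wait I4 write@23>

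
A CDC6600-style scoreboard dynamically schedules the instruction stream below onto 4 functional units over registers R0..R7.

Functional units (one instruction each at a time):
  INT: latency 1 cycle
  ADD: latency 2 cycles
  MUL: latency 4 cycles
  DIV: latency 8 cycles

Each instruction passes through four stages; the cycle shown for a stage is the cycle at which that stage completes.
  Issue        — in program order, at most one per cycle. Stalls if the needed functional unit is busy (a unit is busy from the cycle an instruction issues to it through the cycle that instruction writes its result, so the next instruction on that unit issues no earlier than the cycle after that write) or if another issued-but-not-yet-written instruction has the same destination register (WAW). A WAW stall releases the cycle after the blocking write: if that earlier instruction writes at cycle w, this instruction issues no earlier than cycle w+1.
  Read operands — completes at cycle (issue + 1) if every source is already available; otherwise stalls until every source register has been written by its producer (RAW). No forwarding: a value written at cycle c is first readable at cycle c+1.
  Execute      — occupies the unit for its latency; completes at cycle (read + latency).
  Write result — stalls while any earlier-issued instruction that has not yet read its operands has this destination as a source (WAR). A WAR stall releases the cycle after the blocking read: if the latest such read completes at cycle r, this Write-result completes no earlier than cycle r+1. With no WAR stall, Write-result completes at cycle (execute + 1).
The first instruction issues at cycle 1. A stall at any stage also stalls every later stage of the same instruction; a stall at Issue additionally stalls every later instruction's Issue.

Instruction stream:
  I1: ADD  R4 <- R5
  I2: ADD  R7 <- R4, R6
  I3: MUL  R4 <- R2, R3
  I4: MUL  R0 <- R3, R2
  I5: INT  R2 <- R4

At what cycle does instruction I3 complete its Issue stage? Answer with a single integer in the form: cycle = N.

[1] issue I1 (ADD)
[2] I1 read-ops
[4] I1 finished on ADD
[5] I1→R4
[6] issue I2 (ADD)
[7] I2 read-ops; issue I3 (MUL)
[8] I3 read-ops
[9] I2 finished on ADD
[10] I2→R7
[12] I3 finished on MUL
[13] I3→R4
[14] issue I4 (MUL)
[15] I4 read-ops; issue I5 (INT)
[16] I5 read-ops
[17] I5 finished on INT
[18] I5→R2
[19] I4 finished on MUL
[20] I4→R0

cycle = 7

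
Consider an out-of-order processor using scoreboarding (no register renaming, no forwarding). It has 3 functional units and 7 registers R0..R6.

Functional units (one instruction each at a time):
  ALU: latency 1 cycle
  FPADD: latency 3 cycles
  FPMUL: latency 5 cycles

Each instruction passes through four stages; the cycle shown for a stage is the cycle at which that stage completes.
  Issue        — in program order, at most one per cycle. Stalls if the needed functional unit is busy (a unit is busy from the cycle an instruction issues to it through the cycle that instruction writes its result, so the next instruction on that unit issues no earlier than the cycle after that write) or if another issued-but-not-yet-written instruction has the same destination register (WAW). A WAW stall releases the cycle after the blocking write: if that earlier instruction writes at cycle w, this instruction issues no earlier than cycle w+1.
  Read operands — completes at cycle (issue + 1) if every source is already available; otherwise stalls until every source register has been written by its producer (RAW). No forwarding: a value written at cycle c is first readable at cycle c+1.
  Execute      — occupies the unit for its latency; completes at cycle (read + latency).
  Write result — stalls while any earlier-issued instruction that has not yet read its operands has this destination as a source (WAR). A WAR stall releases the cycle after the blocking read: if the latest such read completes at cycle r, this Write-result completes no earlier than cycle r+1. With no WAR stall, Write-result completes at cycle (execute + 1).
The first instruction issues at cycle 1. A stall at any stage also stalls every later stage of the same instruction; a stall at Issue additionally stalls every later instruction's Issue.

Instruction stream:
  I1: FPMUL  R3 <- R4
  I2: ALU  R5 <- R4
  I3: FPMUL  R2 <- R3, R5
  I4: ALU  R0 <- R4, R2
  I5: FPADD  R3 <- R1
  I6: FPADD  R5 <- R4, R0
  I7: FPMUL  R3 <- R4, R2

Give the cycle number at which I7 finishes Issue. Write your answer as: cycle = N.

cycle = 18

[1] I1 dispatched to FPMUL
[2] I1 operands ready · I2 dispatched to ALU
[3] I2 operands ready
[4] I2 complete
[5] R5←I2
[7] I1 complete
[8] R3←I1
[9] I3 dispatched to FPMUL
[10] I3 operands ready · I4 dispatched to ALU
[11] I5 dispatched to FPADD
[12] I5 operands ready
[15] I3 complete · I5 complete
[16] R2←I3 · R3←I5
[17] I4 operands ready · I6 dispatched to FPADD
[18] I4 complete · I7 dispatched to FPMUL
[19] R0←I4 · I7 operands ready
[20] I6 operands ready
[23] I6 complete
[24] R5←I6 · I7 complete
[25] R3←I7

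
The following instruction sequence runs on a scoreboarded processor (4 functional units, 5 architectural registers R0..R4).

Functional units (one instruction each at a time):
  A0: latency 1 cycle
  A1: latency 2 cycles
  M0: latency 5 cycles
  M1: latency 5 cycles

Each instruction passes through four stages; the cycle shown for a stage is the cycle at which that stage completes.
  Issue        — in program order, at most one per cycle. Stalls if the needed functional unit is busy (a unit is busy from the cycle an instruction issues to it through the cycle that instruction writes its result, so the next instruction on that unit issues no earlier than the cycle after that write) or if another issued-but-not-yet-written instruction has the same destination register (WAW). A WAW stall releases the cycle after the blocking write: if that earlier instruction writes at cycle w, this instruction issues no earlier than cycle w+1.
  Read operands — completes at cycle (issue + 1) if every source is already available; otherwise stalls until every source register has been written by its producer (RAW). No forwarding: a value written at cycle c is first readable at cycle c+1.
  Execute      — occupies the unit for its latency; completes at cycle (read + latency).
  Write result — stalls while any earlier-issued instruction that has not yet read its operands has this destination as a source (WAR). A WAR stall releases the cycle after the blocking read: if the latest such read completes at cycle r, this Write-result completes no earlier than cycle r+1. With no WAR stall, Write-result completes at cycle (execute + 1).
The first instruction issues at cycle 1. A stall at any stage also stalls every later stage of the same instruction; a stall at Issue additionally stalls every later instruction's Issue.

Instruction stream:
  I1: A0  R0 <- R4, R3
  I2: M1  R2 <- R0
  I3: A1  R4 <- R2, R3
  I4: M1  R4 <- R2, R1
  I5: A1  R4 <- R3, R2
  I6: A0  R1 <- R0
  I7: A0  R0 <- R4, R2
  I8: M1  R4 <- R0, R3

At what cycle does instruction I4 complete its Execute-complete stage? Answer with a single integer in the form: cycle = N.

[1] I1→A0
[2] I1 RO | I2→M1
[3] I1 EX | I3→A1
[4] I1 WR R0
[5] I2 RO
[10] I2 EX
[11] I2 WR R2
[12] I3 RO
[14] I3 EX
[15] I3 WR R4
[16] I4→M1
[17] I4 RO
[22] I4 EX
[23] I4 WR R4
[24] I5→A1
[25] I5 RO | I6→A0
[26] I6 RO
[27] I5 EX | I6 EX
[28] I5 WR R4 | I6 WR R1
[29] I7→A0
[30] I7 RO | I8→M1
[31] I7 EX
[32] I7 WR R0
[33] I8 RO
[38] I8 EX
[39] I8 WR R4

cycle = 22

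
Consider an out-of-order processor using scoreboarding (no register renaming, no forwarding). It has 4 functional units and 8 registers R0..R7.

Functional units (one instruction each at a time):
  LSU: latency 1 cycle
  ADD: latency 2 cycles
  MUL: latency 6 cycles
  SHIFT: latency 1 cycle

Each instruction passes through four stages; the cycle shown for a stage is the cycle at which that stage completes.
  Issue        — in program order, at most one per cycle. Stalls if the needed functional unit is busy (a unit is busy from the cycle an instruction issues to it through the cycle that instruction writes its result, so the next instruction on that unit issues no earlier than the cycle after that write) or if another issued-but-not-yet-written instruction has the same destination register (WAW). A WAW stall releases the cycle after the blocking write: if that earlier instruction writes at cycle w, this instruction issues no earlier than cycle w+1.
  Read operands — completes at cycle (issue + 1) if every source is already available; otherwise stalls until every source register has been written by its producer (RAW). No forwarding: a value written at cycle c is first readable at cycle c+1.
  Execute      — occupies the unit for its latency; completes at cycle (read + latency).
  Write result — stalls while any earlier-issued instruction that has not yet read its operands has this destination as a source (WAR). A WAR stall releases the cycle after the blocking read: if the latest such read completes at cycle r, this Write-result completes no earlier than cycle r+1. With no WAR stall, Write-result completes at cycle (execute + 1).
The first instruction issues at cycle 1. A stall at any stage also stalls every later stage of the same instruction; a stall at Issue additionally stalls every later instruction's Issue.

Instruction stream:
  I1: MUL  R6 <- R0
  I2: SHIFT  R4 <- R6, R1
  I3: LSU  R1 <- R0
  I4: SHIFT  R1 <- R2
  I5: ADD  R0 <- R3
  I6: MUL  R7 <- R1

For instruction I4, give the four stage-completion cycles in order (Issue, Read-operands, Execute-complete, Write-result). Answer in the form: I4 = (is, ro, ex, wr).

I4 = (13, 14, 15, 16)

[1] issue I1 (MUL)
[2] I1 read-ops; issue I2 (SHIFT)
[3] issue I3 (LSU)
[4] I3 read-ops
[5] I3 finished on LSU
[8] I1 finished on MUL
[9] I1→R6
[10] I2 read-ops
[11] I2 finished on SHIFT; I3→R1
[12] I2→R4
[13] issue I4 (SHIFT)
[14] I4 read-ops; issue I5 (ADD)
[15] I4 finished on SHIFT; I5 read-ops; issue I6 (MUL)
[16] I4→R1
[17] I5 finished on ADD; I6 read-ops
[18] I5→R0
[23] I6 finished on MUL
[24] I6→R7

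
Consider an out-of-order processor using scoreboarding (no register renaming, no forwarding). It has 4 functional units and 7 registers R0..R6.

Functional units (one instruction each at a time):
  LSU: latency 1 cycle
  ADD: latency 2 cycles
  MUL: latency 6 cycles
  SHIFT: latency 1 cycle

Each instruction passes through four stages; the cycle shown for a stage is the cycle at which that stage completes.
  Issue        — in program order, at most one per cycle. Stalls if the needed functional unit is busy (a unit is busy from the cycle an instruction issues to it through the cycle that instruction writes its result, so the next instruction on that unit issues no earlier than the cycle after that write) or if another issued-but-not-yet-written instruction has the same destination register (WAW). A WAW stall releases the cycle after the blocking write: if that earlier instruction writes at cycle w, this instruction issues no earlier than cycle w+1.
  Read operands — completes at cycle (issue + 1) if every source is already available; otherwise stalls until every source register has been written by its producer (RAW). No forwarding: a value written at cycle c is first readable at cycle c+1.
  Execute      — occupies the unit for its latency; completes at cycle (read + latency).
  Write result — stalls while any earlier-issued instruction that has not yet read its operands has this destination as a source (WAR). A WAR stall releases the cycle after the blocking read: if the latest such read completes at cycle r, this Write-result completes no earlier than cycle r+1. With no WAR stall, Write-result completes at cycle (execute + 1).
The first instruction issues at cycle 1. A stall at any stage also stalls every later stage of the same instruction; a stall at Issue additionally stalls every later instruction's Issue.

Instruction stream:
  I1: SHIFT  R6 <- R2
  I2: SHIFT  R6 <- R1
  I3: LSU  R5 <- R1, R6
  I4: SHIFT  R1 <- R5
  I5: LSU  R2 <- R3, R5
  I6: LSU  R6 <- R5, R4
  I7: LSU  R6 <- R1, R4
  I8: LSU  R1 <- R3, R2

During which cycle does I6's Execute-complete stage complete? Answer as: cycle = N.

t=1  issue I1 (SHIFT)
t=2  I1 read-ops
t=3  I1 finished on SHIFT
t=4  I1→R6
t=5  issue I2 (SHIFT)
t=6  I2 read-ops · issue I3 (LSU)
t=7  I2 finished on SHIFT
t=8  I2→R6
t=9  I3 read-ops · issue I4 (SHIFT)
t=10  I3 finished on LSU
t=11  I3→R5
t=12  I4 read-ops · issue I5 (LSU)
t=13  I4 finished on SHIFT · I5 read-ops
t=14  I4→R1 · I5 finished on LSU
t=15  I5→R2
t=16  issue I6 (LSU)
t=17  I6 read-ops
t=18  I6 finished on LSU
t=19  I6→R6
t=20  issue I7 (LSU)
t=21  I7 read-ops
t=22  I7 finished on LSU
t=23  I7→R6
t=24  issue I8 (LSU)
t=25  I8 read-ops
t=26  I8 finished on LSU
t=27  I8→R1

cycle = 18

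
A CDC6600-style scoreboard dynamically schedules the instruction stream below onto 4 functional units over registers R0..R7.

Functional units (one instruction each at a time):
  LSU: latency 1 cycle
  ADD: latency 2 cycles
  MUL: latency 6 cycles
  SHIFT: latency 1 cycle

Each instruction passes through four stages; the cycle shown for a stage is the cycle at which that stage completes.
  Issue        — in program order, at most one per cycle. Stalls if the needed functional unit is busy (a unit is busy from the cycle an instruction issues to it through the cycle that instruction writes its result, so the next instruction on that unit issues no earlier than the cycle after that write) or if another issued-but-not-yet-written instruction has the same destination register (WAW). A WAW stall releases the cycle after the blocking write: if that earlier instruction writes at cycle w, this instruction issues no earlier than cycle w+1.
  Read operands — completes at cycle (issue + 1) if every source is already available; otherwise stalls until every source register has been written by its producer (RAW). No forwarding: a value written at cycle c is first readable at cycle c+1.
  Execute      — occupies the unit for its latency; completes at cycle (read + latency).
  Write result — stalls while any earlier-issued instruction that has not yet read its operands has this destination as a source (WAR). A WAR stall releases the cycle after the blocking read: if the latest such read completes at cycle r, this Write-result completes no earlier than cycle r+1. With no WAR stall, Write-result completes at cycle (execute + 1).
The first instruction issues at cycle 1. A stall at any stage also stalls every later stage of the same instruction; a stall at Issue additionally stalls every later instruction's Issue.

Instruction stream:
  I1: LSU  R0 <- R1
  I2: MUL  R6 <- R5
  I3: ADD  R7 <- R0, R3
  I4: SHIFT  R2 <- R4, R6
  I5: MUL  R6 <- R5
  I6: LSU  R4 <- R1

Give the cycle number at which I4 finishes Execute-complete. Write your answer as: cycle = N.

[1] I1→LSU
[2] I1 RO · I2→MUL
[3] I1 EX · I2 RO · I3→ADD
[4] I1 WR R0 · I4→SHIFT
[5] I3 RO
[7] I3 EX
[8] I3 WR R7
[9] I2 EX
[10] I2 WR R6
[11] I4 RO · I5→MUL
[12] I4 EX · I5 RO · I6→LSU
[13] I4 WR R2 · I6 RO
[14] I6 EX
[15] I6 WR R4
[18] I5 EX
[19] I5 WR R6

cycle = 12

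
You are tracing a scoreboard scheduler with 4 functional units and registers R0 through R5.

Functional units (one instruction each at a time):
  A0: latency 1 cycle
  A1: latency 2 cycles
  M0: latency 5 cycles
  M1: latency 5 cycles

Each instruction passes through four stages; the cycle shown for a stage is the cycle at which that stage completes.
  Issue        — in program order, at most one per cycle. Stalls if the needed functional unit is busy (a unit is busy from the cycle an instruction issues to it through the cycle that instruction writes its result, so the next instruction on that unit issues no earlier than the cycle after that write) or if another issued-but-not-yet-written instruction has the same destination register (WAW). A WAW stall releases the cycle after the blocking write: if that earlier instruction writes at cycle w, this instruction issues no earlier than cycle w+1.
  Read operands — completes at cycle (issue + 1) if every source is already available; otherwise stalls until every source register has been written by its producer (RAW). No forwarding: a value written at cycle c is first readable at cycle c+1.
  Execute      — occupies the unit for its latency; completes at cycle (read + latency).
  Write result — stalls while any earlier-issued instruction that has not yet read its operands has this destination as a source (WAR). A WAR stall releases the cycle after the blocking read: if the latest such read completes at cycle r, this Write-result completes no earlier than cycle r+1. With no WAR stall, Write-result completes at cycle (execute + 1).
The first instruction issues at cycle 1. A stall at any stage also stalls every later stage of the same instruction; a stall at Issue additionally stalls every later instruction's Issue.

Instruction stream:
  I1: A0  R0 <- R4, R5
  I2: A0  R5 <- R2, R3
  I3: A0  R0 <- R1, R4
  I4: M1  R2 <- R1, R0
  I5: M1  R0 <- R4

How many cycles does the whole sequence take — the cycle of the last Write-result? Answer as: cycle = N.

t=1  I1 issues→A0
t=2  I1 reads
t=3  I1 exec-done
t=4  I1 writes R0
t=5  I2 issues→A0
t=6  I2 reads
t=7  I2 exec-done
t=8  I2 writes R5
t=9  I3 issues→A0
t=10  I3 reads; I4 issues→M1
t=11  I3 exec-done
t=12  I3 writes R0
t=13  I4 reads
t=18  I4 exec-done
t=19  I4 writes R2
t=20  I5 issues→M1
t=21  I5 reads
t=26  I5 exec-done
t=27  I5 writes R0

cycle = 27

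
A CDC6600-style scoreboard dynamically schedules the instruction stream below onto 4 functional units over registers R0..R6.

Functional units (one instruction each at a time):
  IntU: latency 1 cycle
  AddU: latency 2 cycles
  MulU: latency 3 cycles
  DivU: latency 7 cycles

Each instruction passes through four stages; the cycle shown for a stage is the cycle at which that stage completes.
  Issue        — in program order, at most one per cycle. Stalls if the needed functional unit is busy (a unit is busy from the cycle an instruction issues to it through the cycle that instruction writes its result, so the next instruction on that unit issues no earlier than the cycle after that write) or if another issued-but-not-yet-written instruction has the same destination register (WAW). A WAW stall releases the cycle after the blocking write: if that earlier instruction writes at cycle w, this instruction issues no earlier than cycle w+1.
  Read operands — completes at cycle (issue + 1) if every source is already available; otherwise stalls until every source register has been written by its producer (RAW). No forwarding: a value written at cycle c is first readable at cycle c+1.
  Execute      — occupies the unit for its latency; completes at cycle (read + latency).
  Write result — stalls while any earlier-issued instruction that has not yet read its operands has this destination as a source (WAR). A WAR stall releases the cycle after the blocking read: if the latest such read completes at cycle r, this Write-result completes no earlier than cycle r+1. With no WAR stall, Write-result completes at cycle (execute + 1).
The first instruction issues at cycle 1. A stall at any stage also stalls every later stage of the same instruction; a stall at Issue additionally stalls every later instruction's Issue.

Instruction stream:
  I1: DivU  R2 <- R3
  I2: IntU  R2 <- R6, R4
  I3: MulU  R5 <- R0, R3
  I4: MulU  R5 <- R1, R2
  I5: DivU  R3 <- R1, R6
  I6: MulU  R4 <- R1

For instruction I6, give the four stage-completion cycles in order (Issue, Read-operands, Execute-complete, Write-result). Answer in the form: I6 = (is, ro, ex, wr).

[1] I1 issues→DivU
[2] I1 reads
[9] I1 exec-done
[10] I1 writes R2
[11] I2 issues→IntU
[12] I2 reads, I3 issues→MulU
[13] I2 exec-done, I3 reads
[14] I2 writes R2
[16] I3 exec-done
[17] I3 writes R5
[18] I4 issues→MulU
[19] I4 reads, I5 issues→DivU
[20] I5 reads
[22] I4 exec-done
[23] I4 writes R5
[24] I6 issues→MulU
[25] I6 reads
[27] I5 exec-done
[28] I5 writes R3, I6 exec-done
[29] I6 writes R4

I6 = (24, 25, 28, 29)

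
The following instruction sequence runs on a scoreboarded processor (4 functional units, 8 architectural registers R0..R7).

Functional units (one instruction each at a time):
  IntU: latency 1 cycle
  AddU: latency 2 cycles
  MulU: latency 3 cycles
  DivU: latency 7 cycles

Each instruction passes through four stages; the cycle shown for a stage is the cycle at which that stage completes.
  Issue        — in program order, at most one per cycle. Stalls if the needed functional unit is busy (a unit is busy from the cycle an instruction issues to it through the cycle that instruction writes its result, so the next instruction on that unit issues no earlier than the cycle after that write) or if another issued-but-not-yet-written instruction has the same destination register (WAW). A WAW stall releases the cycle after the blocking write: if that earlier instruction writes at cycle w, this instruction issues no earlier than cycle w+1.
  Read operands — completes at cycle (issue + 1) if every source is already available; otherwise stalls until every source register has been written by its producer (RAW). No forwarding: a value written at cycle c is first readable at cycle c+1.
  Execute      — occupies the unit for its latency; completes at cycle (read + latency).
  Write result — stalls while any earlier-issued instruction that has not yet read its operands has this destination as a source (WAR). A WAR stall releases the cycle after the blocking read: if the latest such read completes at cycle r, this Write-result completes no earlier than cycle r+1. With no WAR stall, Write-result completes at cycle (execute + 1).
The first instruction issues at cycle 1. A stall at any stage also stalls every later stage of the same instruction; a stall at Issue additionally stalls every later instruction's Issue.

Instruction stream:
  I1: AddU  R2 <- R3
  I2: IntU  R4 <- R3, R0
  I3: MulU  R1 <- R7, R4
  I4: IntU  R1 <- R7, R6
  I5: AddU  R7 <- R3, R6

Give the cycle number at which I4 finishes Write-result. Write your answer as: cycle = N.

[I1] 1/2/4/5
[I2] 2/3/4/5
[I3] 3/6/9/10  (RAW R4: wait I2 write@5)
[I4] 11/12/13/14  (WAW R1: wait I3 write@10)
[I5] 12/13/15/16

cycle = 14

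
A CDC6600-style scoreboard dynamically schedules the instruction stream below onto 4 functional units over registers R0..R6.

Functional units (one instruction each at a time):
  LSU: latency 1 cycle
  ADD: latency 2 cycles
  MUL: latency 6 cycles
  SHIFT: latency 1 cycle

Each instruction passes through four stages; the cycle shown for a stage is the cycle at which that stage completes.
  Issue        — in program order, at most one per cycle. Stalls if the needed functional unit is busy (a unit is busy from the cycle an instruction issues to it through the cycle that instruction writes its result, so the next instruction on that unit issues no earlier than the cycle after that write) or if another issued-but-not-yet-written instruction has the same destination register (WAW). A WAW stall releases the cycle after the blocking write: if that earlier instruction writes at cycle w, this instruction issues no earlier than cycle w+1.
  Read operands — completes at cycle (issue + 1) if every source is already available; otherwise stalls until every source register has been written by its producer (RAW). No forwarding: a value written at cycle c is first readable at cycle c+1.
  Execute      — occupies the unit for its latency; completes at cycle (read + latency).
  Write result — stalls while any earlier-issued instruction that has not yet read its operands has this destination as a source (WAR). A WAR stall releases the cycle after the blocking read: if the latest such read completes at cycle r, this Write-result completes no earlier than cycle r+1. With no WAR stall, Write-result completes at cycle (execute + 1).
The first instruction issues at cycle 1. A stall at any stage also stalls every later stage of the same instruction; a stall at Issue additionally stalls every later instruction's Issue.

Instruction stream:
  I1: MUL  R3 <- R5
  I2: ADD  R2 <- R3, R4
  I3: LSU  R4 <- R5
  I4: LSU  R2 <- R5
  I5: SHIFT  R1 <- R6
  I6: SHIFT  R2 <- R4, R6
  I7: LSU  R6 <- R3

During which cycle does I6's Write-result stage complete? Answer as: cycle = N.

[I1] 1/2/8/9
[I2] 2/10/12/13  (RAW R3: wait I1 write@9)
[I3] 3/4/5/11  (WAR R4: wait I2 read@10)
[I4] 14/15/16/17  (WAW R2: wait I2 write@13)
[I5] 15/16/17/18
[I6] 19/20/21/22  (struct: SHIFT busy until I5 writes@18)
[I7] 20/21/22/23

cycle = 22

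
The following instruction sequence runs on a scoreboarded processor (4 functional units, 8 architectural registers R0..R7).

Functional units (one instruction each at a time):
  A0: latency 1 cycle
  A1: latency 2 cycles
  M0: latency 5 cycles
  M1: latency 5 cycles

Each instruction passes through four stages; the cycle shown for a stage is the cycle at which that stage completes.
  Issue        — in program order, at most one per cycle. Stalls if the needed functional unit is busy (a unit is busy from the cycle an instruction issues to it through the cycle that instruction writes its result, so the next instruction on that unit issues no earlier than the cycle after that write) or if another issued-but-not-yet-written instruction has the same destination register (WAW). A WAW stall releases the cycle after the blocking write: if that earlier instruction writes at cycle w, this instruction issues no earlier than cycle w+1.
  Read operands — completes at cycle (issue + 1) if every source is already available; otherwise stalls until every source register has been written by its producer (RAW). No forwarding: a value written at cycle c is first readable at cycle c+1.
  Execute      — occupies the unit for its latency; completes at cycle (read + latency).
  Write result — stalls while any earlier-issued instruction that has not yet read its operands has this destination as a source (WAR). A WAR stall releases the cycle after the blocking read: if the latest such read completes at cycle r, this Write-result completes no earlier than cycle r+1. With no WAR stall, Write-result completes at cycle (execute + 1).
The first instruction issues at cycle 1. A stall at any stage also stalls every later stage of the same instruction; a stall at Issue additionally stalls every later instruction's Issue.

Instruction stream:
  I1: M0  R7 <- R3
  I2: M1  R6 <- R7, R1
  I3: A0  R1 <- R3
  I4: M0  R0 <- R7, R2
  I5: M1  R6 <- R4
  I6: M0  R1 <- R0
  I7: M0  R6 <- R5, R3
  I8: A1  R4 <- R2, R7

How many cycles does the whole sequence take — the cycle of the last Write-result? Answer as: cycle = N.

cycle 1: I1→M0
cycle 2: I1 RO · I2→M1
cycle 3: I3→A0
cycle 4: I3 RO
cycle 5: I3 EX
cycle 7: I1 EX
cycle 8: I1 WR R7
cycle 9: I2 RO · I4→M0
cycle 10: I3 WR R1 · I4 RO
cycle 14: I2 EX
cycle 15: I2 WR R6 · I4 EX
cycle 16: I4 WR R0 · I5→M1
cycle 17: I5 RO · I6→M0
cycle 18: I6 RO
cycle 22: I5 EX
cycle 23: I5 WR R6 · I6 EX
cycle 24: I6 WR R1
cycle 25: I7→M0
cycle 26: I7 RO · I8→A1
cycle 27: I8 RO
cycle 29: I8 EX
cycle 30: I8 WR R4
cycle 31: I7 EX
cycle 32: I7 WR R6

cycle = 32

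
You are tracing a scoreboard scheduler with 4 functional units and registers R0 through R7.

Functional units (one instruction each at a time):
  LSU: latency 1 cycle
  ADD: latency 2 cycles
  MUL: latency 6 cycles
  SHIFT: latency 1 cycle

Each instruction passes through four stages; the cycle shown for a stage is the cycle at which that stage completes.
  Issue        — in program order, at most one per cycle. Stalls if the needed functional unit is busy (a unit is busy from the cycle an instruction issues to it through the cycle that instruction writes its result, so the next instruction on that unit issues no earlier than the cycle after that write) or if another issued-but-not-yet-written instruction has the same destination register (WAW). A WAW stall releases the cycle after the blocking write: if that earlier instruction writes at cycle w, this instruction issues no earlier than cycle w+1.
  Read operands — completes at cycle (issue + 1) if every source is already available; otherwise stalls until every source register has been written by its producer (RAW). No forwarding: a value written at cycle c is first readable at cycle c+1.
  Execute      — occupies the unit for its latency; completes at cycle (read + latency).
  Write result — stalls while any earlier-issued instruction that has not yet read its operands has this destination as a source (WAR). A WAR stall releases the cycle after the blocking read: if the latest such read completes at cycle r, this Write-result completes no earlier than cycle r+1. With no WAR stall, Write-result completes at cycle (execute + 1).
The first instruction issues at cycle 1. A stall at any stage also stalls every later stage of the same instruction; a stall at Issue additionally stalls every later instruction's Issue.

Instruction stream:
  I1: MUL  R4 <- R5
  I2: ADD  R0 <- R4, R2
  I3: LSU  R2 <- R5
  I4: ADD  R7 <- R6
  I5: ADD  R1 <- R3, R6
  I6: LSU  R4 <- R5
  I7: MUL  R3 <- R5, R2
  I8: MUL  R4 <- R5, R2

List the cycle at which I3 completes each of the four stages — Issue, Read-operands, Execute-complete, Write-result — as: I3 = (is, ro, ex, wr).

I3 = (3, 4, 5, 11)

t=1  I1 dispatched to MUL
t=2  I1 operands ready; I2 dispatched to ADD
t=3  I3 dispatched to LSU
t=4  I3 operands ready
t=5  I3 complete
t=8  I1 complete
t=9  R4←I1
t=10  I2 operands ready
t=11  R2←I3
t=12  I2 complete
t=13  R0←I2
t=14  I4 dispatched to ADD
t=15  I4 operands ready
t=17  I4 complete
t=18  R7←I4
t=19  I5 dispatched to ADD
t=20  I5 operands ready; I6 dispatched to LSU
t=21  I6 operands ready; I7 dispatched to MUL
t=22  I5 complete; I6 complete; I7 operands ready
t=23  R1←I5; R4←I6
t=28  I7 complete
t=29  R3←I7
t=30  I8 dispatched to MUL
t=31  I8 operands ready
t=37  I8 complete
t=38  R4←I8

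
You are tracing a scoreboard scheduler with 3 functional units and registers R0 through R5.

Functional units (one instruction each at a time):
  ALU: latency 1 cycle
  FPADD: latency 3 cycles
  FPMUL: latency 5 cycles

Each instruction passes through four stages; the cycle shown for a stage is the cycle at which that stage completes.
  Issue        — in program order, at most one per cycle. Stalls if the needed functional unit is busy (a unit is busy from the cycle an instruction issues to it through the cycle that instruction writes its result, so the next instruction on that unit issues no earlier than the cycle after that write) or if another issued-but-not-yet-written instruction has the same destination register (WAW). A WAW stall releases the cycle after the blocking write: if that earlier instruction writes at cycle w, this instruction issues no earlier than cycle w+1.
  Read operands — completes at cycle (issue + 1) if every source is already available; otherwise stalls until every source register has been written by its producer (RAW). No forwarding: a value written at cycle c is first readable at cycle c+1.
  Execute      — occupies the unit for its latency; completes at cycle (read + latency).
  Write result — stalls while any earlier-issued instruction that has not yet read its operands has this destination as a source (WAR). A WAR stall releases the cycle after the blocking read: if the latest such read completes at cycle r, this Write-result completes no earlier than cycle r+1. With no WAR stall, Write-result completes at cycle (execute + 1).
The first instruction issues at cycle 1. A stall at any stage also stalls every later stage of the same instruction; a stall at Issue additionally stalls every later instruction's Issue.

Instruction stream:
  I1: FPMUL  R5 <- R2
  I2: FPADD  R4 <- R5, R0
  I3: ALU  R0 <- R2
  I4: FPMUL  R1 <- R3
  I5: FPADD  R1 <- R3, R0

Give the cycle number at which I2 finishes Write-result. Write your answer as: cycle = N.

I1: IS=1 RO=2 EX=7 WR=8
I2: IS=2 RO=9 EX=12 WR=13  [RAW R5: wait I1 write@8]
I3: IS=3 RO=4 EX=5 WR=10  [WAR R0: wait I2 read@9]
I4: IS=9 RO=10 EX=15 WR=16  [struct: FPMUL busy until I1 writes@8]
I5: IS=17 RO=18 EX=21 WR=22  [WAW R1: wait I4 write@16]

cycle = 13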